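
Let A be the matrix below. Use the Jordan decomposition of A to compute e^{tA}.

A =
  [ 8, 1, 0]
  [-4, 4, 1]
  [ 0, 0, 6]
e^{tA} =
  [2*t*exp(6*t) + exp(6*t), t*exp(6*t), t^2*exp(6*t)/2]
  [-4*t*exp(6*t), -2*t*exp(6*t) + exp(6*t), -t^2*exp(6*t) + t*exp(6*t)]
  [0, 0, exp(6*t)]

Strategy: write A = P · J · P⁻¹ where J is a Jordan canonical form, so e^{tA} = P · e^{tJ} · P⁻¹, and e^{tJ} can be computed block-by-block.

A has Jordan form
J =
  [6, 1, 0]
  [0, 6, 1]
  [0, 0, 6]
(up to reordering of blocks).

Per-block formulas:
  For a 3×3 Jordan block J_3(6): exp(t · J_3(6)) = e^(6t)·(I + t·N + (t^2/2)·N^2), where N is the 3×3 nilpotent shift.

After assembling e^{tJ} and conjugating by P, we get:

e^{tA} =
  [2*t*exp(6*t) + exp(6*t), t*exp(6*t), t^2*exp(6*t)/2]
  [-4*t*exp(6*t), -2*t*exp(6*t) + exp(6*t), -t^2*exp(6*t) + t*exp(6*t)]
  [0, 0, exp(6*t)]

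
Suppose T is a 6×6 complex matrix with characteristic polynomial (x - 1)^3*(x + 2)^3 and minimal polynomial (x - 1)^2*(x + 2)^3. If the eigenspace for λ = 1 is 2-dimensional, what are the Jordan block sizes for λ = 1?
Block sizes for λ = 1: [2, 1]

Step 1 — from the characteristic polynomial, algebraic multiplicity of λ = 1 is 3. From dim ker(T − (1)·I) = 2, there are exactly 2 Jordan blocks for λ = 1.
Step 2 — from the minimal polynomial, the factor (x − 1)^2 tells us the largest block for λ = 1 has size 2.
Step 3 — with total size 3, 2 blocks, and largest block 2, the block sizes (in nonincreasing order) are [2, 1].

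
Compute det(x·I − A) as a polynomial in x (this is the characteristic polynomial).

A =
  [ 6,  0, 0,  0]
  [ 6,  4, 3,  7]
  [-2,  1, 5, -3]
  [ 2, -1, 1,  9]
x^4 - 24*x^3 + 216*x^2 - 864*x + 1296

Expanding det(x·I − A) (e.g. by cofactor expansion or by noting that A is similar to its Jordan form J, which has the same characteristic polynomial as A) gives
  χ_A(x) = x^4 - 24*x^3 + 216*x^2 - 864*x + 1296
which factors as (x - 6)^4. The eigenvalues (with algebraic multiplicities) are λ = 6 with multiplicity 4.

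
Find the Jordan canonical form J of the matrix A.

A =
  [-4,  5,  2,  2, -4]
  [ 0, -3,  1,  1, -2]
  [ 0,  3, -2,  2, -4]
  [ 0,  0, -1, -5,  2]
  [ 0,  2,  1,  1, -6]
J_3(-4) ⊕ J_1(-4) ⊕ J_1(-4)

The characteristic polynomial is
  det(x·I − A) = x^5 + 20*x^4 + 160*x^3 + 640*x^2 + 1280*x + 1024 = (x + 4)^5

Eigenvalues and multiplicities (the geometric multiplicity of λ is n − rank(A − λI), which equals the number of Jordan blocks for λ):
  λ = -4: algebraic multiplicity = 5, geometric multiplicity = 3

Determining the block sizes for each eigenvalue:
  λ = -4: with am = 5 and gm = 3, the partition is not yet determined (e.g. several partitions of 5 into 3 parts exist). Let N = A − (-4)·I. Computing rank(N^1) = 2, rank(N^2) = 1, rank(N^3) = 0; the number of blocks of size ≥ j is rank(N^{j−1}) − rank(N^j), giving [3, 1, 1]. So we have 1 block(s) of size 3, 2 block(s) of size 1 → block sizes [3, 1, 1]

Assembling the blocks gives a Jordan form
J =
  [-4,  1,  0,  0,  0]
  [ 0, -4,  1,  0,  0]
  [ 0,  0, -4,  0,  0]
  [ 0,  0,  0, -4,  0]
  [ 0,  0,  0,  0, -4]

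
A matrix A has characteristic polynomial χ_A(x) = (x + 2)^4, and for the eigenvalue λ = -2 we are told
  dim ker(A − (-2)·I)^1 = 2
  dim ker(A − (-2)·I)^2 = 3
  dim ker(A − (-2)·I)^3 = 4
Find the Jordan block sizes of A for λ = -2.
Block sizes for λ = -2: [3, 1]

From the dimensions of kernels of powers, the number of Jordan blocks of size at least j is d_j − d_{j−1} where d_j = dim ker(N^j) (with d_0 = 0). Computing the differences gives [2, 1, 1].
The number of blocks of size exactly k is (#blocks of size ≥ k) − (#blocks of size ≥ k + 1), so the partition is: 1 block(s) of size 1, 1 block(s) of size 3.
In nonincreasing order the block sizes are [3, 1].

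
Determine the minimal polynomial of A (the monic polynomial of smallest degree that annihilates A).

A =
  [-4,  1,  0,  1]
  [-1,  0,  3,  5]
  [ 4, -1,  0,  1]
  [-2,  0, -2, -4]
x^3 + 6*x^2 + 12*x + 8

The characteristic polynomial is χ_A(x) = (x + 2)^4, so the eigenvalues are known. The minimal polynomial is
  m_A(x) = Π_λ (x − λ)^{k_λ}
where k_λ is the size of the *largest* Jordan block for λ (equivalently, the smallest k with (A − λI)^k v = 0 for every generalised eigenvector v of λ).

  λ = -2: largest Jordan block has size 3, contributing (x + 2)^3

So m_A(x) = (x + 2)^3 = x^3 + 6*x^2 + 12*x + 8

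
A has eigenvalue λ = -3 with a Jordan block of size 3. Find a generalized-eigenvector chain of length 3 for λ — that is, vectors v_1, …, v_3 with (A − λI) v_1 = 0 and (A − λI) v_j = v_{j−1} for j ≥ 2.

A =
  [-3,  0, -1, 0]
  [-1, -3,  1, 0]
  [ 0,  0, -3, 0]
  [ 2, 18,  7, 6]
A Jordan chain for λ = -3 of length 3:
v_1 = (0, -2, 0, 4)ᵀ
v_2 = (2, -2, 0, 4)ᵀ
v_3 = (0, 1, -2, 0)ᵀ

Let N = A − (-3)·I. We want v_3 with N^3 v_3 = 0 but N^2 v_3 ≠ 0; then v_{j-1} := N · v_j for j = 3, …, 2.

Pick v_3 = (0, 1, -2, 0)ᵀ.
Then v_2 = N · v_3 = (2, -2, 0, 4)ᵀ.
Then v_1 = N · v_2 = (0, -2, 0, 4)ᵀ.

Sanity check: (A − (-3)·I) v_1 = (0, 0, 0, 0)ᵀ = 0. ✓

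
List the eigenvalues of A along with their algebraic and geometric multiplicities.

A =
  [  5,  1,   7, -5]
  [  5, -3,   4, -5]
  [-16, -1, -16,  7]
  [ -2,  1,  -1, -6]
λ = -5: alg = 4, geom = 2

Step 1 — factor the characteristic polynomial to read off the algebraic multiplicities:
  χ_A(x) = (x + 5)^4

Step 2 — compute geometric multiplicities via the rank-nullity identity g(λ) = n − rank(A − λI):
  rank(A − (-5)·I) = 2, so dim ker(A − (-5)·I) = n − 2 = 2

Summary:
  λ = -5: algebraic multiplicity = 4, geometric multiplicity = 2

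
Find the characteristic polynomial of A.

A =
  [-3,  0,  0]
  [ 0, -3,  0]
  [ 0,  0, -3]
x^3 + 9*x^2 + 27*x + 27

Expanding det(x·I − A) (e.g. by cofactor expansion or by noting that A is similar to its Jordan form J, which has the same characteristic polynomial as A) gives
  χ_A(x) = x^3 + 9*x^2 + 27*x + 27
which factors as (x + 3)^3. The eigenvalues (with algebraic multiplicities) are λ = -3 with multiplicity 3.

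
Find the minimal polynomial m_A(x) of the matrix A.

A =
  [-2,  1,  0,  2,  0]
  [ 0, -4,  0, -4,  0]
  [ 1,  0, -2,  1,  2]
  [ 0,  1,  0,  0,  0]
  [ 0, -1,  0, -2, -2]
x^2 + 4*x + 4

The characteristic polynomial is χ_A(x) = (x + 2)^5, so the eigenvalues are known. The minimal polynomial is
  m_A(x) = Π_λ (x − λ)^{k_λ}
where k_λ is the size of the *largest* Jordan block for λ (equivalently, the smallest k with (A − λI)^k v = 0 for every generalised eigenvector v of λ).

  λ = -2: largest Jordan block has size 2, contributing (x + 2)^2

So m_A(x) = (x + 2)^2 = x^2 + 4*x + 4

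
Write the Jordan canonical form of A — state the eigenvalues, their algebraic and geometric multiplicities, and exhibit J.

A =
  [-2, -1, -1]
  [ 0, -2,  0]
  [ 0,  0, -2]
J_2(-2) ⊕ J_1(-2)

The characteristic polynomial is
  det(x·I − A) = x^3 + 6*x^2 + 12*x + 8 = (x + 2)^3

Eigenvalues and multiplicities (the geometric multiplicity of λ is n − rank(A − λI), which equals the number of Jordan blocks for λ):
  λ = -2: algebraic multiplicity = 3, geometric multiplicity = 2

Determining the block sizes for each eigenvalue:
  λ = -2: 2 blocks summing to 3 forces exactly one block of size 2 and the rest size 1 → block sizes [2, 1]

Assembling the blocks gives a Jordan form
J =
  [-2,  1,  0]
  [ 0, -2,  0]
  [ 0,  0, -2]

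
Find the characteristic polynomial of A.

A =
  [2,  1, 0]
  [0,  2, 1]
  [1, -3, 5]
x^3 - 9*x^2 + 27*x - 27

Expanding det(x·I − A) (e.g. by cofactor expansion or by noting that A is similar to its Jordan form J, which has the same characteristic polynomial as A) gives
  χ_A(x) = x^3 - 9*x^2 + 27*x - 27
which factors as (x - 3)^3. The eigenvalues (with algebraic multiplicities) are λ = 3 with multiplicity 3.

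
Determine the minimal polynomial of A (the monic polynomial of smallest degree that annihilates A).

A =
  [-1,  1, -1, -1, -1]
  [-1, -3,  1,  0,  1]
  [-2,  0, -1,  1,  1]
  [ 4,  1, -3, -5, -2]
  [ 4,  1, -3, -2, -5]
x^3 + 9*x^2 + 27*x + 27

The characteristic polynomial is χ_A(x) = (x + 3)^5, so the eigenvalues are known. The minimal polynomial is
  m_A(x) = Π_λ (x − λ)^{k_λ}
where k_λ is the size of the *largest* Jordan block for λ (equivalently, the smallest k with (A − λI)^k v = 0 for every generalised eigenvector v of λ).

  λ = -3: largest Jordan block has size 3, contributing (x + 3)^3

So m_A(x) = (x + 3)^3 = x^3 + 9*x^2 + 27*x + 27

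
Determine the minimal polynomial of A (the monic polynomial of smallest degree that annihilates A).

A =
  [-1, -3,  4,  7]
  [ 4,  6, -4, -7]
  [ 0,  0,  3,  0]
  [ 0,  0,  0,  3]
x^2 - 5*x + 6

The characteristic polynomial is χ_A(x) = (x - 3)^3*(x - 2), so the eigenvalues are known. The minimal polynomial is
  m_A(x) = Π_λ (x − λ)^{k_λ}
where k_λ is the size of the *largest* Jordan block for λ (equivalently, the smallest k with (A − λI)^k v = 0 for every generalised eigenvector v of λ).

  λ = 2: largest Jordan block has size 1, contributing (x − 2)
  λ = 3: largest Jordan block has size 1, contributing (x − 3)

So m_A(x) = (x - 3)*(x - 2) = x^2 - 5*x + 6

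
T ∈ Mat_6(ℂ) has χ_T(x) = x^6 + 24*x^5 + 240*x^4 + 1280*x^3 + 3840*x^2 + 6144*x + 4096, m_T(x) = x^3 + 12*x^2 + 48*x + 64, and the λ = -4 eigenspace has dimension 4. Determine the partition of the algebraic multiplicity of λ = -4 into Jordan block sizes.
Block sizes for λ = -4: [3, 1, 1, 1]

Step 1 — from the characteristic polynomial, algebraic multiplicity of λ = -4 is 6. From dim ker(T − (-4)·I) = 4, there are exactly 4 Jordan blocks for λ = -4.
Step 2 — from the minimal polynomial, the factor (x + 4)^3 tells us the largest block for λ = -4 has size 3.
Step 3 — with total size 6, 4 blocks, and largest block 3, the block sizes (in nonincreasing order) are [3, 1, 1, 1].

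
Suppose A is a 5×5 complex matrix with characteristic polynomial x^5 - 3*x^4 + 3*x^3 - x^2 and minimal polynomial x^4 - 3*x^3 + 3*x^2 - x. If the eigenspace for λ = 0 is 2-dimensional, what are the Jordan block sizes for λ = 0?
Block sizes for λ = 0: [1, 1]

Step 1 — from the characteristic polynomial, algebraic multiplicity of λ = 0 is 2. From dim ker(A − (0)·I) = 2, there are exactly 2 Jordan blocks for λ = 0.
Step 2 — from the minimal polynomial, the factor (x − 0) tells us the largest block for λ = 0 has size 1.
Step 3 — with total size 2, 2 blocks, and largest block 1, the block sizes (in nonincreasing order) are [1, 1].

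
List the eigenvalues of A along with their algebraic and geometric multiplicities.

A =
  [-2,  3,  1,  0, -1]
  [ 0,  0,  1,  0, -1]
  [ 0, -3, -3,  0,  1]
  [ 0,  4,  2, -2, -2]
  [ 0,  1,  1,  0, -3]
λ = -2: alg = 5, geom = 3

Step 1 — factor the characteristic polynomial to read off the algebraic multiplicities:
  χ_A(x) = (x + 2)^5

Step 2 — compute geometric multiplicities via the rank-nullity identity g(λ) = n − rank(A − λI):
  rank(A − (-2)·I) = 2, so dim ker(A − (-2)·I) = n − 2 = 3

Summary:
  λ = -2: algebraic multiplicity = 5, geometric multiplicity = 3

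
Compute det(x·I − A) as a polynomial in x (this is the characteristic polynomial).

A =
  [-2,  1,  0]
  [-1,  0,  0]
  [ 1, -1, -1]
x^3 + 3*x^2 + 3*x + 1

Expanding det(x·I − A) (e.g. by cofactor expansion or by noting that A is similar to its Jordan form J, which has the same characteristic polynomial as A) gives
  χ_A(x) = x^3 + 3*x^2 + 3*x + 1
which factors as (x + 1)^3. The eigenvalues (with algebraic multiplicities) are λ = -1 with multiplicity 3.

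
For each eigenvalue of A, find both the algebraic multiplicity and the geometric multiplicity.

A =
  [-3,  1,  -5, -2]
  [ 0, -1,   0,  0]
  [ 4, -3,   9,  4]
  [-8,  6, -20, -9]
λ = -1: alg = 4, geom = 2

Step 1 — factor the characteristic polynomial to read off the algebraic multiplicities:
  χ_A(x) = (x + 1)^4

Step 2 — compute geometric multiplicities via the rank-nullity identity g(λ) = n − rank(A − λI):
  rank(A − (-1)·I) = 2, so dim ker(A − (-1)·I) = n − 2 = 2

Summary:
  λ = -1: algebraic multiplicity = 4, geometric multiplicity = 2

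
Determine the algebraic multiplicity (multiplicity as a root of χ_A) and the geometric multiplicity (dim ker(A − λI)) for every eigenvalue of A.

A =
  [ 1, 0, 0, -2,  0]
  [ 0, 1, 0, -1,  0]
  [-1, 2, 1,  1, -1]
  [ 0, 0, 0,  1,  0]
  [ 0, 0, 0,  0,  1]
λ = 1: alg = 5, geom = 3

Step 1 — factor the characteristic polynomial to read off the algebraic multiplicities:
  χ_A(x) = (x - 1)^5

Step 2 — compute geometric multiplicities via the rank-nullity identity g(λ) = n − rank(A − λI):
  rank(A − (1)·I) = 2, so dim ker(A − (1)·I) = n − 2 = 3

Summary:
  λ = 1: algebraic multiplicity = 5, geometric multiplicity = 3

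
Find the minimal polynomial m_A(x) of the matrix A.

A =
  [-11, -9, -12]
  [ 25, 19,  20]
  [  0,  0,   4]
x^2 - 8*x + 16

The characteristic polynomial is χ_A(x) = (x - 4)^3, so the eigenvalues are known. The minimal polynomial is
  m_A(x) = Π_λ (x − λ)^{k_λ}
where k_λ is the size of the *largest* Jordan block for λ (equivalently, the smallest k with (A − λI)^k v = 0 for every generalised eigenvector v of λ).

  λ = 4: largest Jordan block has size 2, contributing (x − 4)^2

So m_A(x) = (x - 4)^2 = x^2 - 8*x + 16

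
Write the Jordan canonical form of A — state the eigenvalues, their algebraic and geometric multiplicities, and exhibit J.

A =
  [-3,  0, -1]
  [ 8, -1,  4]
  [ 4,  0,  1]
J_2(-1) ⊕ J_1(-1)

The characteristic polynomial is
  det(x·I − A) = x^3 + 3*x^2 + 3*x + 1 = (x + 1)^3

Eigenvalues and multiplicities (the geometric multiplicity of λ is n − rank(A − λI), which equals the number of Jordan blocks for λ):
  λ = -1: algebraic multiplicity = 3, geometric multiplicity = 2

Determining the block sizes for each eigenvalue:
  λ = -1: 2 blocks summing to 3 forces exactly one block of size 2 and the rest size 1 → block sizes [2, 1]

Assembling the blocks gives a Jordan form
J =
  [-1,  1,  0]
  [ 0, -1,  0]
  [ 0,  0, -1]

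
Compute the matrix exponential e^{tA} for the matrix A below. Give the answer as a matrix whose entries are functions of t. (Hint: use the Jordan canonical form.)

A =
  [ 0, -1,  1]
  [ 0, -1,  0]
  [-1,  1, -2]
e^{tA} =
  [t*exp(-t) + exp(-t), -t*exp(-t), t*exp(-t)]
  [0, exp(-t), 0]
  [-t*exp(-t), t*exp(-t), -t*exp(-t) + exp(-t)]

Strategy: write A = P · J · P⁻¹ where J is a Jordan canonical form, so e^{tA} = P · e^{tJ} · P⁻¹, and e^{tJ} can be computed block-by-block.

A has Jordan form
J =
  [-1,  1,  0]
  [ 0, -1,  0]
  [ 0,  0, -1]
(up to reordering of blocks).

Per-block formulas:
  For a 1×1 block at λ = -1: exp(t · [-1]) = [e^(-1t)].
  For a 2×2 Jordan block J_2(-1): exp(t · J_2(-1)) = e^(-1t)·(I + t·N), where N is the 2×2 nilpotent shift.

After assembling e^{tJ} and conjugating by P, we get:

e^{tA} =
  [t*exp(-t) + exp(-t), -t*exp(-t), t*exp(-t)]
  [0, exp(-t), 0]
  [-t*exp(-t), t*exp(-t), -t*exp(-t) + exp(-t)]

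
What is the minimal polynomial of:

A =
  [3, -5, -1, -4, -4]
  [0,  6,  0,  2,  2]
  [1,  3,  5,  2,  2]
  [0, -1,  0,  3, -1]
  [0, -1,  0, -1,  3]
x^2 - 8*x + 16

The characteristic polynomial is χ_A(x) = (x - 4)^5, so the eigenvalues are known. The minimal polynomial is
  m_A(x) = Π_λ (x − λ)^{k_λ}
where k_λ is the size of the *largest* Jordan block for λ (equivalently, the smallest k with (A − λI)^k v = 0 for every generalised eigenvector v of λ).

  λ = 4: largest Jordan block has size 2, contributing (x − 4)^2

So m_A(x) = (x - 4)^2 = x^2 - 8*x + 16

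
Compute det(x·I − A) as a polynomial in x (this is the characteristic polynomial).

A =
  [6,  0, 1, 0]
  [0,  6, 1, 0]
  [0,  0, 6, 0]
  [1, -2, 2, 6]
x^4 - 24*x^3 + 216*x^2 - 864*x + 1296

Expanding det(x·I − A) (e.g. by cofactor expansion or by noting that A is similar to its Jordan form J, which has the same characteristic polynomial as A) gives
  χ_A(x) = x^4 - 24*x^3 + 216*x^2 - 864*x + 1296
which factors as (x - 6)^4. The eigenvalues (with algebraic multiplicities) are λ = 6 with multiplicity 4.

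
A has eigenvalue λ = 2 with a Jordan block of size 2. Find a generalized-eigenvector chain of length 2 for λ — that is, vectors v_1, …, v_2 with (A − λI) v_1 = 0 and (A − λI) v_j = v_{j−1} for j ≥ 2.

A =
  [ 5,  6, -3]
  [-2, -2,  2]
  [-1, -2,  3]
A Jordan chain for λ = 2 of length 2:
v_1 = (3, -2, -1)ᵀ
v_2 = (1, 0, 0)ᵀ

Let N = A − (2)·I. We want v_2 with N^2 v_2 = 0 but N^1 v_2 ≠ 0; then v_{j-1} := N · v_j for j = 2, …, 2.

Pick v_2 = (1, 0, 0)ᵀ.
Then v_1 = N · v_2 = (3, -2, -1)ᵀ.

Sanity check: (A − (2)·I) v_1 = (0, 0, 0)ᵀ = 0. ✓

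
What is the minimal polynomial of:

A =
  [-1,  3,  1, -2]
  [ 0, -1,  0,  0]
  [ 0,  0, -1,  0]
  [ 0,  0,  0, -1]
x^2 + 2*x + 1

The characteristic polynomial is χ_A(x) = (x + 1)^4, so the eigenvalues are known. The minimal polynomial is
  m_A(x) = Π_λ (x − λ)^{k_λ}
where k_λ is the size of the *largest* Jordan block for λ (equivalently, the smallest k with (A − λI)^k v = 0 for every generalised eigenvector v of λ).

  λ = -1: largest Jordan block has size 2, contributing (x + 1)^2

So m_A(x) = (x + 1)^2 = x^2 + 2*x + 1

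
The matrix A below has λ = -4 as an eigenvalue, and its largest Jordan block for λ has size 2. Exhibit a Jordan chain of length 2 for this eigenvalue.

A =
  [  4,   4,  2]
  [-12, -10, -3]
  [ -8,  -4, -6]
A Jordan chain for λ = -4 of length 2:
v_1 = (8, -12, -8)ᵀ
v_2 = (1, 0, 0)ᵀ

Let N = A − (-4)·I. We want v_2 with N^2 v_2 = 0 but N^1 v_2 ≠ 0; then v_{j-1} := N · v_j for j = 2, …, 2.

Pick v_2 = (1, 0, 0)ᵀ.
Then v_1 = N · v_2 = (8, -12, -8)ᵀ.

Sanity check: (A − (-4)·I) v_1 = (0, 0, 0)ᵀ = 0. ✓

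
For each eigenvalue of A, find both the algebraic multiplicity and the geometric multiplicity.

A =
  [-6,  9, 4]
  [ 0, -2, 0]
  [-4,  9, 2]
λ = -2: alg = 3, geom = 2

Step 1 — factor the characteristic polynomial to read off the algebraic multiplicities:
  χ_A(x) = (x + 2)^3

Step 2 — compute geometric multiplicities via the rank-nullity identity g(λ) = n − rank(A − λI):
  rank(A − (-2)·I) = 1, so dim ker(A − (-2)·I) = n − 1 = 2

Summary:
  λ = -2: algebraic multiplicity = 3, geometric multiplicity = 2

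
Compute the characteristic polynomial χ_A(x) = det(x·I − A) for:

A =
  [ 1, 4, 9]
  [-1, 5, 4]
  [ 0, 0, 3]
x^3 - 9*x^2 + 27*x - 27

Expanding det(x·I − A) (e.g. by cofactor expansion or by noting that A is similar to its Jordan form J, which has the same characteristic polynomial as A) gives
  χ_A(x) = x^3 - 9*x^2 + 27*x - 27
which factors as (x - 3)^3. The eigenvalues (with algebraic multiplicities) are λ = 3 with multiplicity 3.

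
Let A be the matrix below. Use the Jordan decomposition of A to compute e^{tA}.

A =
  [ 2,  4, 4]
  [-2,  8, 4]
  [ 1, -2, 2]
e^{tA} =
  [-2*t*exp(4*t) + exp(4*t), 4*t*exp(4*t), 4*t*exp(4*t)]
  [-2*t*exp(4*t), 4*t*exp(4*t) + exp(4*t), 4*t*exp(4*t)]
  [t*exp(4*t), -2*t*exp(4*t), -2*t*exp(4*t) + exp(4*t)]

Strategy: write A = P · J · P⁻¹ where J is a Jordan canonical form, so e^{tA} = P · e^{tJ} · P⁻¹, and e^{tJ} can be computed block-by-block.

A has Jordan form
J =
  [4, 1, 0]
  [0, 4, 0]
  [0, 0, 4]
(up to reordering of blocks).

Per-block formulas:
  For a 1×1 block at λ = 4: exp(t · [4]) = [e^(4t)].
  For a 2×2 Jordan block J_2(4): exp(t · J_2(4)) = e^(4t)·(I + t·N), where N is the 2×2 nilpotent shift.

After assembling e^{tJ} and conjugating by P, we get:

e^{tA} =
  [-2*t*exp(4*t) + exp(4*t), 4*t*exp(4*t), 4*t*exp(4*t)]
  [-2*t*exp(4*t), 4*t*exp(4*t) + exp(4*t), 4*t*exp(4*t)]
  [t*exp(4*t), -2*t*exp(4*t), -2*t*exp(4*t) + exp(4*t)]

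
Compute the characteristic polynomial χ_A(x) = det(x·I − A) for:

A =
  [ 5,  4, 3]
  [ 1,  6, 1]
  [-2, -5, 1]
x^3 - 12*x^2 + 48*x - 64

Expanding det(x·I − A) (e.g. by cofactor expansion or by noting that A is similar to its Jordan form J, which has the same characteristic polynomial as A) gives
  χ_A(x) = x^3 - 12*x^2 + 48*x - 64
which factors as (x - 4)^3. The eigenvalues (with algebraic multiplicities) are λ = 4 with multiplicity 3.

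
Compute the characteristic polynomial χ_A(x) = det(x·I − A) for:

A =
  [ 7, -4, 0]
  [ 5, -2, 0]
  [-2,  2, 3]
x^3 - 8*x^2 + 21*x - 18

Expanding det(x·I − A) (e.g. by cofactor expansion or by noting that A is similar to its Jordan form J, which has the same characteristic polynomial as A) gives
  χ_A(x) = x^3 - 8*x^2 + 21*x - 18
which factors as (x - 3)^2*(x - 2). The eigenvalues (with algebraic multiplicities) are λ = 2 with multiplicity 1, λ = 3 with multiplicity 2.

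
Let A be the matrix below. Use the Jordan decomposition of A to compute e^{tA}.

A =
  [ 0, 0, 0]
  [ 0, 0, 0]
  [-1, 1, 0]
e^{tA} =
  [1, 0, 0]
  [0, 1, 0]
  [-t, t, 1]

Strategy: write A = P · J · P⁻¹ where J is a Jordan canonical form, so e^{tA} = P · e^{tJ} · P⁻¹, and e^{tJ} can be computed block-by-block.

A has Jordan form
J =
  [0, 1, 0]
  [0, 0, 0]
  [0, 0, 0]
(up to reordering of blocks).

Per-block formulas:
  For a 2×2 Jordan block J_2(0): exp(t · J_2(0)) = e^(0t)·(I + t·N), where N is the 2×2 nilpotent shift.
  For a 1×1 block at λ = 0: exp(t · [0]) = [e^(0t)].

After assembling e^{tJ} and conjugating by P, we get:

e^{tA} =
  [1, 0, 0]
  [0, 1, 0]
  [-t, t, 1]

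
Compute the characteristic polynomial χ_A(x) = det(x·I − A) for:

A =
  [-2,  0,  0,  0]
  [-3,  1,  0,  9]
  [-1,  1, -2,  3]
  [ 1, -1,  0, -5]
x^4 + 8*x^3 + 24*x^2 + 32*x + 16

Expanding det(x·I − A) (e.g. by cofactor expansion or by noting that A is similar to its Jordan form J, which has the same characteristic polynomial as A) gives
  χ_A(x) = x^4 + 8*x^3 + 24*x^2 + 32*x + 16
which factors as (x + 2)^4. The eigenvalues (with algebraic multiplicities) are λ = -2 with multiplicity 4.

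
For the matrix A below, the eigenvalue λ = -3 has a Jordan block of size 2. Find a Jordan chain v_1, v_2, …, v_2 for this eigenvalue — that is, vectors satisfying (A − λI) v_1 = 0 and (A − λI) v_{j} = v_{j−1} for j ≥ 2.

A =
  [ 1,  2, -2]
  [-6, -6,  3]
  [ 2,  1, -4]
A Jordan chain for λ = -3 of length 2:
v_1 = (4, -6, 2)ᵀ
v_2 = (1, 0, 0)ᵀ

Let N = A − (-3)·I. We want v_2 with N^2 v_2 = 0 but N^1 v_2 ≠ 0; then v_{j-1} := N · v_j for j = 2, …, 2.

Pick v_2 = (1, 0, 0)ᵀ.
Then v_1 = N · v_2 = (4, -6, 2)ᵀ.

Sanity check: (A − (-3)·I) v_1 = (0, 0, 0)ᵀ = 0. ✓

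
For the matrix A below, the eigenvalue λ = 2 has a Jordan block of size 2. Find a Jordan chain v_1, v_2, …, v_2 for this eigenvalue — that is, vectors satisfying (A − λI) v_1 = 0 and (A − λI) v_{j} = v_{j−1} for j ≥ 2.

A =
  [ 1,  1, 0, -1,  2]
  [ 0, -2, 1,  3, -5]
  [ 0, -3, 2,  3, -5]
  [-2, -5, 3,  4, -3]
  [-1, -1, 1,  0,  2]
A Jordan chain for λ = 2 of length 2:
v_1 = (0, -1, -1, -1, 0)ᵀ
v_2 = (0, 2, 2, 0, -1)ᵀ

Let N = A − (2)·I. We want v_2 with N^2 v_2 = 0 but N^1 v_2 ≠ 0; then v_{j-1} := N · v_j for j = 2, …, 2.

Pick v_2 = (0, 2, 2, 0, -1)ᵀ.
Then v_1 = N · v_2 = (0, -1, -1, -1, 0)ᵀ.

Sanity check: (A − (2)·I) v_1 = (0, 0, 0, 0, 0)ᵀ = 0. ✓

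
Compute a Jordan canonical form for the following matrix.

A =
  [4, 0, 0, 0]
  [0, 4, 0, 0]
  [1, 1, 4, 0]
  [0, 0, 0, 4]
J_2(4) ⊕ J_1(4) ⊕ J_1(4)

The characteristic polynomial is
  det(x·I − A) = x^4 - 16*x^3 + 96*x^2 - 256*x + 256 = (x - 4)^4

Eigenvalues and multiplicities (the geometric multiplicity of λ is n − rank(A − λI), which equals the number of Jordan blocks for λ):
  λ = 4: algebraic multiplicity = 4, geometric multiplicity = 3

Determining the block sizes for each eigenvalue:
  λ = 4: 3 blocks summing to 4 forces exactly one block of size 2 and the rest size 1 → block sizes [2, 1, 1]

Assembling the blocks gives a Jordan form
J =
  [4, 1, 0, 0]
  [0, 4, 0, 0]
  [0, 0, 4, 0]
  [0, 0, 0, 4]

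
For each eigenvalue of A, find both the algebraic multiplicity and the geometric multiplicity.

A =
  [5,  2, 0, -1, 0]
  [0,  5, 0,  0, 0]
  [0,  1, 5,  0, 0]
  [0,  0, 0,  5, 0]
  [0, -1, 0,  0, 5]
λ = 5: alg = 5, geom = 3

Step 1 — factor the characteristic polynomial to read off the algebraic multiplicities:
  χ_A(x) = (x - 5)^5

Step 2 — compute geometric multiplicities via the rank-nullity identity g(λ) = n − rank(A − λI):
  rank(A − (5)·I) = 2, so dim ker(A − (5)·I) = n − 2 = 3

Summary:
  λ = 5: algebraic multiplicity = 5, geometric multiplicity = 3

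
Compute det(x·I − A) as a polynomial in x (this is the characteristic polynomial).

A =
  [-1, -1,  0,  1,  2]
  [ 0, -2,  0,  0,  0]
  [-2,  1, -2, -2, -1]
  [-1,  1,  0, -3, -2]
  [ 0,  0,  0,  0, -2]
x^5 + 10*x^4 + 40*x^3 + 80*x^2 + 80*x + 32

Expanding det(x·I − A) (e.g. by cofactor expansion or by noting that A is similar to its Jordan form J, which has the same characteristic polynomial as A) gives
  χ_A(x) = x^5 + 10*x^4 + 40*x^3 + 80*x^2 + 80*x + 32
which factors as (x + 2)^5. The eigenvalues (with algebraic multiplicities) are λ = -2 with multiplicity 5.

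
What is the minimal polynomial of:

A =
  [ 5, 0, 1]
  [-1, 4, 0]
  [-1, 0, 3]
x^3 - 12*x^2 + 48*x - 64

The characteristic polynomial is χ_A(x) = (x - 4)^3, so the eigenvalues are known. The minimal polynomial is
  m_A(x) = Π_λ (x − λ)^{k_λ}
where k_λ is the size of the *largest* Jordan block for λ (equivalently, the smallest k with (A − λI)^k v = 0 for every generalised eigenvector v of λ).

  λ = 4: largest Jordan block has size 3, contributing (x − 4)^3

So m_A(x) = (x - 4)^3 = x^3 - 12*x^2 + 48*x - 64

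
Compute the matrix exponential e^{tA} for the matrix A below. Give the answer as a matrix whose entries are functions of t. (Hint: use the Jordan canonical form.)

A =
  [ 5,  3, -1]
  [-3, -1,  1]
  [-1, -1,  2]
e^{tA} =
  [t^2*exp(2*t)/2 + 3*t*exp(2*t) + exp(2*t), t^2*exp(2*t)/2 + 3*t*exp(2*t), -t*exp(2*t)]
  [-t^2*exp(2*t)/2 - 3*t*exp(2*t), -t^2*exp(2*t)/2 - 3*t*exp(2*t) + exp(2*t), t*exp(2*t)]
  [-t*exp(2*t), -t*exp(2*t), exp(2*t)]

Strategy: write A = P · J · P⁻¹ where J is a Jordan canonical form, so e^{tA} = P · e^{tJ} · P⁻¹, and e^{tJ} can be computed block-by-block.

A has Jordan form
J =
  [2, 1, 0]
  [0, 2, 1]
  [0, 0, 2]
(up to reordering of blocks).

Per-block formulas:
  For a 3×3 Jordan block J_3(2): exp(t · J_3(2)) = e^(2t)·(I + t·N + (t^2/2)·N^2), where N is the 3×3 nilpotent shift.

After assembling e^{tJ} and conjugating by P, we get:

e^{tA} =
  [t^2*exp(2*t)/2 + 3*t*exp(2*t) + exp(2*t), t^2*exp(2*t)/2 + 3*t*exp(2*t), -t*exp(2*t)]
  [-t^2*exp(2*t)/2 - 3*t*exp(2*t), -t^2*exp(2*t)/2 - 3*t*exp(2*t) + exp(2*t), t*exp(2*t)]
  [-t*exp(2*t), -t*exp(2*t), exp(2*t)]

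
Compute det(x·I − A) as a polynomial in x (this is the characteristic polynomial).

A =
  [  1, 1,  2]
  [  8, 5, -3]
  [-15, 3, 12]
x^3 - 18*x^2 + 108*x - 216

Expanding det(x·I − A) (e.g. by cofactor expansion or by noting that A is similar to its Jordan form J, which has the same characteristic polynomial as A) gives
  χ_A(x) = x^3 - 18*x^2 + 108*x - 216
which factors as (x - 6)^3. The eigenvalues (with algebraic multiplicities) are λ = 6 with multiplicity 3.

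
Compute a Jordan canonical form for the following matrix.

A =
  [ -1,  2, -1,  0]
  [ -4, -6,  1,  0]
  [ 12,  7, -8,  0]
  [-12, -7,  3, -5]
J_3(-5) ⊕ J_1(-5)

The characteristic polynomial is
  det(x·I − A) = x^4 + 20*x^3 + 150*x^2 + 500*x + 625 = (x + 5)^4

Eigenvalues and multiplicities (the geometric multiplicity of λ is n − rank(A − λI), which equals the number of Jordan blocks for λ):
  λ = -5: algebraic multiplicity = 4, geometric multiplicity = 2

Determining the block sizes for each eigenvalue:
  λ = -5: with am = 4 and gm = 2, the partition is not yet determined (e.g. several partitions of 4 into 2 parts exist). Let N = A − (-5)·I. Computing rank(N^1) = 2, rank(N^2) = 1, rank(N^3) = 0; the number of blocks of size ≥ j is rank(N^{j−1}) − rank(N^j), giving [2, 1, 1]. So we have 1 block(s) of size 3, 1 block(s) of size 1 → block sizes [3, 1]

Assembling the blocks gives a Jordan form
J =
  [-5,  1,  0,  0]
  [ 0, -5,  1,  0]
  [ 0,  0, -5,  0]
  [ 0,  0,  0, -5]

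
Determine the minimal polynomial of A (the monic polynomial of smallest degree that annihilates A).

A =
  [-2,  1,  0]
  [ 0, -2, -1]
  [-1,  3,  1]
x^3 + 3*x^2 + 3*x + 1

The characteristic polynomial is χ_A(x) = (x + 1)^3, so the eigenvalues are known. The minimal polynomial is
  m_A(x) = Π_λ (x − λ)^{k_λ}
where k_λ is the size of the *largest* Jordan block for λ (equivalently, the smallest k with (A − λI)^k v = 0 for every generalised eigenvector v of λ).

  λ = -1: largest Jordan block has size 3, contributing (x + 1)^3

So m_A(x) = (x + 1)^3 = x^3 + 3*x^2 + 3*x + 1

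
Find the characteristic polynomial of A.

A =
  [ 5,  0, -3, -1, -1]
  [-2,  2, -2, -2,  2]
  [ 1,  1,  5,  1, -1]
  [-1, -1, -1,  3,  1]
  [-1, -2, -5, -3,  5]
x^5 - 20*x^4 + 160*x^3 - 640*x^2 + 1280*x - 1024

Expanding det(x·I − A) (e.g. by cofactor expansion or by noting that A is similar to its Jordan form J, which has the same characteristic polynomial as A) gives
  χ_A(x) = x^5 - 20*x^4 + 160*x^3 - 640*x^2 + 1280*x - 1024
which factors as (x - 4)^5. The eigenvalues (with algebraic multiplicities) are λ = 4 with multiplicity 5.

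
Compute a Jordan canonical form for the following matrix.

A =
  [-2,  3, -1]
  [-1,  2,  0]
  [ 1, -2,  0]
J_3(0)

The characteristic polynomial is
  det(x·I − A) = x^3

Eigenvalues and multiplicities (the geometric multiplicity of λ is n − rank(A − λI), which equals the number of Jordan blocks for λ):
  λ = 0: algebraic multiplicity = 3, geometric multiplicity = 1

Determining the block sizes for each eigenvalue:
  λ = 0: one block (gm = 1), so the single block has size am = 3 → block sizes [3]

Assembling the blocks gives a Jordan form
J =
  [0, 1, 0]
  [0, 0, 1]
  [0, 0, 0]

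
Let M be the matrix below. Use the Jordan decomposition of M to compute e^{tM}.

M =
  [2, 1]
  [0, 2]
e^{tM} =
  [exp(2*t), t*exp(2*t)]
  [0, exp(2*t)]

Strategy: write M = P · J · P⁻¹ where J is a Jordan canonical form, so e^{tM} = P · e^{tJ} · P⁻¹, and e^{tJ} can be computed block-by-block.

M has Jordan form
J =
  [2, 1]
  [0, 2]
(up to reordering of blocks).

Per-block formulas:
  For a 2×2 Jordan block J_2(2): exp(t · J_2(2)) = e^(2t)·(I + t·N), where N is the 2×2 nilpotent shift.

After assembling e^{tJ} and conjugating by P, we get:

e^{tM} =
  [exp(2*t), t*exp(2*t)]
  [0, exp(2*t)]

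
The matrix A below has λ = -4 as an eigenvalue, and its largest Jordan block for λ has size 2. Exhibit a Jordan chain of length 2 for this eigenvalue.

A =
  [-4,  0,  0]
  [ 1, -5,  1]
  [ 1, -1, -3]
A Jordan chain for λ = -4 of length 2:
v_1 = (0, 1, 1)ᵀ
v_2 = (1, 0, 0)ᵀ

Let N = A − (-4)·I. We want v_2 with N^2 v_2 = 0 but N^1 v_2 ≠ 0; then v_{j-1} := N · v_j for j = 2, …, 2.

Pick v_2 = (1, 0, 0)ᵀ.
Then v_1 = N · v_2 = (0, 1, 1)ᵀ.

Sanity check: (A − (-4)·I) v_1 = (0, 0, 0)ᵀ = 0. ✓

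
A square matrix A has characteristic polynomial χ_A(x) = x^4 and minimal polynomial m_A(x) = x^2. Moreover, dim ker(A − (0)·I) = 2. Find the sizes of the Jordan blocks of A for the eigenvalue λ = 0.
Block sizes for λ = 0: [2, 2]

Step 1 — from the characteristic polynomial, algebraic multiplicity of λ = 0 is 4. From dim ker(A − (0)·I) = 2, there are exactly 2 Jordan blocks for λ = 0.
Step 2 — from the minimal polynomial, the factor (x − 0)^2 tells us the largest block for λ = 0 has size 2.
Step 3 — with total size 4, 2 blocks, and largest block 2, the block sizes (in nonincreasing order) are [2, 2].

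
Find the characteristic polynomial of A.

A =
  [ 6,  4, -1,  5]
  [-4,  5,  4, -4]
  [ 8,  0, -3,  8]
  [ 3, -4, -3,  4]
x^4 - 12*x^3 + 46*x^2 - 60*x + 25

Expanding det(x·I − A) (e.g. by cofactor expansion or by noting that A is similar to its Jordan form J, which has the same characteristic polynomial as A) gives
  χ_A(x) = x^4 - 12*x^3 + 46*x^2 - 60*x + 25
which factors as (x - 5)^2*(x - 1)^2. The eigenvalues (with algebraic multiplicities) are λ = 1 with multiplicity 2, λ = 5 with multiplicity 2.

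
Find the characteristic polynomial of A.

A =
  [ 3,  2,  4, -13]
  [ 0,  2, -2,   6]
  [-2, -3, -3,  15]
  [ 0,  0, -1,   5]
x^4 - 7*x^3 + 18*x^2 - 20*x + 8

Expanding det(x·I − A) (e.g. by cofactor expansion or by noting that A is similar to its Jordan form J, which has the same characteristic polynomial as A) gives
  χ_A(x) = x^4 - 7*x^3 + 18*x^2 - 20*x + 8
which factors as (x - 2)^3*(x - 1). The eigenvalues (with algebraic multiplicities) are λ = 1 with multiplicity 1, λ = 2 with multiplicity 3.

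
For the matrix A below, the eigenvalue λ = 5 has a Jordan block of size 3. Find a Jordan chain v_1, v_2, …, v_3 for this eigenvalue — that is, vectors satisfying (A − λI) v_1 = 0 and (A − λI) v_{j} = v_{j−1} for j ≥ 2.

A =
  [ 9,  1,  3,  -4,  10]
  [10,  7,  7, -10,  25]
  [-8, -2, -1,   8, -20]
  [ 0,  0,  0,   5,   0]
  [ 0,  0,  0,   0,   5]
A Jordan chain for λ = 5 of length 3:
v_1 = (2, 4, -4, 0, 0)ᵀ
v_2 = (4, 10, -8, 0, 0)ᵀ
v_3 = (1, 0, 0, 0, 0)ᵀ

Let N = A − (5)·I. We want v_3 with N^3 v_3 = 0 but N^2 v_3 ≠ 0; then v_{j-1} := N · v_j for j = 3, …, 2.

Pick v_3 = (1, 0, 0, 0, 0)ᵀ.
Then v_2 = N · v_3 = (4, 10, -8, 0, 0)ᵀ.
Then v_1 = N · v_2 = (2, 4, -4, 0, 0)ᵀ.

Sanity check: (A − (5)·I) v_1 = (0, 0, 0, 0, 0)ᵀ = 0. ✓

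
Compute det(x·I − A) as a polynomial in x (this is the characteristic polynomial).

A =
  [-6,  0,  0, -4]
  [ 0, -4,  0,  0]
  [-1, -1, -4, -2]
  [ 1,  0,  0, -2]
x^4 + 16*x^3 + 96*x^2 + 256*x + 256

Expanding det(x·I − A) (e.g. by cofactor expansion or by noting that A is similar to its Jordan form J, which has the same characteristic polynomial as A) gives
  χ_A(x) = x^4 + 16*x^3 + 96*x^2 + 256*x + 256
which factors as (x + 4)^4. The eigenvalues (with algebraic multiplicities) are λ = -4 with multiplicity 4.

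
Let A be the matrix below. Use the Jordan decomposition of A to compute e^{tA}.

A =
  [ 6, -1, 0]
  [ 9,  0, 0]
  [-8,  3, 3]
e^{tA} =
  [3*t*exp(3*t) + exp(3*t), -t*exp(3*t), 0]
  [9*t*exp(3*t), -3*t*exp(3*t) + exp(3*t), 0]
  [3*t^2*exp(3*t)/2 - 8*t*exp(3*t), -t^2*exp(3*t)/2 + 3*t*exp(3*t), exp(3*t)]

Strategy: write A = P · J · P⁻¹ where J is a Jordan canonical form, so e^{tA} = P · e^{tJ} · P⁻¹, and e^{tJ} can be computed block-by-block.

A has Jordan form
J =
  [3, 1, 0]
  [0, 3, 1]
  [0, 0, 3]
(up to reordering of blocks).

Per-block formulas:
  For a 3×3 Jordan block J_3(3): exp(t · J_3(3)) = e^(3t)·(I + t·N + (t^2/2)·N^2), where N is the 3×3 nilpotent shift.

After assembling e^{tJ} and conjugating by P, we get:

e^{tA} =
  [3*t*exp(3*t) + exp(3*t), -t*exp(3*t), 0]
  [9*t*exp(3*t), -3*t*exp(3*t) + exp(3*t), 0]
  [3*t^2*exp(3*t)/2 - 8*t*exp(3*t), -t^2*exp(3*t)/2 + 3*t*exp(3*t), exp(3*t)]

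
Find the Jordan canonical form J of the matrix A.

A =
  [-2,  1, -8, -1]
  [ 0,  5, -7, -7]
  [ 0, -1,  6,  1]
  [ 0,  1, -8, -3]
J_1(-2) ⊕ J_1(-2) ⊕ J_2(5)

The characteristic polynomial is
  det(x·I − A) = x^4 - 6*x^3 - 11*x^2 + 60*x + 100 = (x - 5)^2*(x + 2)^2

Eigenvalues and multiplicities (the geometric multiplicity of λ is n − rank(A − λI), which equals the number of Jordan blocks for λ):
  λ = -2: algebraic multiplicity = 2, geometric multiplicity = 2
  λ = 5: algebraic multiplicity = 2, geometric multiplicity = 1

Determining the block sizes for each eigenvalue:
  λ = -2: gm = am = 2, so every block has size 1 → block sizes [1, 1]
  λ = 5: one block (gm = 1), so the single block has size am = 2 → block sizes [2]

Assembling the blocks gives a Jordan form
J =
  [-2,  0, 0, 0]
  [ 0, -2, 0, 0]
  [ 0,  0, 5, 1]
  [ 0,  0, 0, 5]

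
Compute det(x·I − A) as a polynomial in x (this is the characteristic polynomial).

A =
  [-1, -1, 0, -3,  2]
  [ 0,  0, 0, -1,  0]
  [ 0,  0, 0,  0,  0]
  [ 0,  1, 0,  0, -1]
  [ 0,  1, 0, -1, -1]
x^5 + 2*x^4 + x^3

Expanding det(x·I − A) (e.g. by cofactor expansion or by noting that A is similar to its Jordan form J, which has the same characteristic polynomial as A) gives
  χ_A(x) = x^5 + 2*x^4 + x^3
which factors as x^3*(x + 1)^2. The eigenvalues (with algebraic multiplicities) are λ = -1 with multiplicity 2, λ = 0 with multiplicity 3.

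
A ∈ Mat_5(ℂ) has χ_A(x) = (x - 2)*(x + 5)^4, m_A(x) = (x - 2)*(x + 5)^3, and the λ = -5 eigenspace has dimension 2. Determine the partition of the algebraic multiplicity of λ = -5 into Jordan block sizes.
Block sizes for λ = -5: [3, 1]

Step 1 — from the characteristic polynomial, algebraic multiplicity of λ = -5 is 4. From dim ker(A − (-5)·I) = 2, there are exactly 2 Jordan blocks for λ = -5.
Step 2 — from the minimal polynomial, the factor (x + 5)^3 tells us the largest block for λ = -5 has size 3.
Step 3 — with total size 4, 2 blocks, and largest block 3, the block sizes (in nonincreasing order) are [3, 1].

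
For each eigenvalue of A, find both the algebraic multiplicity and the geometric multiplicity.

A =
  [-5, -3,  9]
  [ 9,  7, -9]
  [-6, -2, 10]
λ = 4: alg = 3, geom = 2

Step 1 — factor the characteristic polynomial to read off the algebraic multiplicities:
  χ_A(x) = (x - 4)^3

Step 2 — compute geometric multiplicities via the rank-nullity identity g(λ) = n − rank(A − λI):
  rank(A − (4)·I) = 1, so dim ker(A − (4)·I) = n − 1 = 2

Summary:
  λ = 4: algebraic multiplicity = 3, geometric multiplicity = 2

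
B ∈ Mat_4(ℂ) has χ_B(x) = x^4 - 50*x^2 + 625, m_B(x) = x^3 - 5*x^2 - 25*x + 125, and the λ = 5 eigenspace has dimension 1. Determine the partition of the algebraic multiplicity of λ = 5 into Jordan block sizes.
Block sizes for λ = 5: [2]

Step 1 — from the characteristic polynomial, algebraic multiplicity of λ = 5 is 2. From dim ker(B − (5)·I) = 1, there are exactly 1 Jordan blocks for λ = 5.
Step 2 — from the minimal polynomial, the factor (x − 5)^2 tells us the largest block for λ = 5 has size 2.
Step 3 — with total size 2, 1 blocks, and largest block 2, the block sizes (in nonincreasing order) are [2].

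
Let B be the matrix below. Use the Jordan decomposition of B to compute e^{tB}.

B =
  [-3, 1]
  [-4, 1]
e^{tB} =
  [-2*t*exp(-t) + exp(-t), t*exp(-t)]
  [-4*t*exp(-t), 2*t*exp(-t) + exp(-t)]

Strategy: write B = P · J · P⁻¹ where J is a Jordan canonical form, so e^{tB} = P · e^{tJ} · P⁻¹, and e^{tJ} can be computed block-by-block.

B has Jordan form
J =
  [-1,  1]
  [ 0, -1]
(up to reordering of blocks).

Per-block formulas:
  For a 2×2 Jordan block J_2(-1): exp(t · J_2(-1)) = e^(-1t)·(I + t·N), where N is the 2×2 nilpotent shift.

After assembling e^{tJ} and conjugating by P, we get:

e^{tB} =
  [-2*t*exp(-t) + exp(-t), t*exp(-t)]
  [-4*t*exp(-t), 2*t*exp(-t) + exp(-t)]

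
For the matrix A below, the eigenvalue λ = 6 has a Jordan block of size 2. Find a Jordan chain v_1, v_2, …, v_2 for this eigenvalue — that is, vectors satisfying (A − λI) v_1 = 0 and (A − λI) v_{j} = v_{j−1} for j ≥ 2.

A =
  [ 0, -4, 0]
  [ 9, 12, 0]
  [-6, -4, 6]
A Jordan chain for λ = 6 of length 2:
v_1 = (-6, 9, -6)ᵀ
v_2 = (1, 0, 0)ᵀ

Let N = A − (6)·I. We want v_2 with N^2 v_2 = 0 but N^1 v_2 ≠ 0; then v_{j-1} := N · v_j for j = 2, …, 2.

Pick v_2 = (1, 0, 0)ᵀ.
Then v_1 = N · v_2 = (-6, 9, -6)ᵀ.

Sanity check: (A − (6)·I) v_1 = (0, 0, 0)ᵀ = 0. ✓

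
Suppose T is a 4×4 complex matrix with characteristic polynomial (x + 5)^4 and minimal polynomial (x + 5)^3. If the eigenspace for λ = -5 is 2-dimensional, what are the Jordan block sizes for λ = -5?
Block sizes for λ = -5: [3, 1]

Step 1 — from the characteristic polynomial, algebraic multiplicity of λ = -5 is 4. From dim ker(T − (-5)·I) = 2, there are exactly 2 Jordan blocks for λ = -5.
Step 2 — from the minimal polynomial, the factor (x + 5)^3 tells us the largest block for λ = -5 has size 3.
Step 3 — with total size 4, 2 blocks, and largest block 3, the block sizes (in nonincreasing order) are [3, 1].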